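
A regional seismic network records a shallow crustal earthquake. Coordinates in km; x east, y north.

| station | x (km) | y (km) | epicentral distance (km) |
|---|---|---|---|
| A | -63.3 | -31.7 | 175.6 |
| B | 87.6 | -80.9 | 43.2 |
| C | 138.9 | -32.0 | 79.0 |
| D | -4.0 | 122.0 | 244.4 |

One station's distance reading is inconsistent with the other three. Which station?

Solve using three stations at a time. Using A, C, D (subtract circle equations pairwise → linear system) gives (x, y) ≈ (98.5, -99.8).
Distances from that point to each station vs reported:
  A: calculated 175.6 vs reported 175.6 → residual 0.0 km
  B: calculated 21.9 vs reported 43.2 → residual 21.3 km
  C: calculated 79.0 vs reported 79.0 → residual 0.0 km
  D: calculated 244.4 vs reported 244.4 → residual 0.0 km
A, C, D are mutually consistent (residuals ≈ 0); B is off by 21.3 km.

B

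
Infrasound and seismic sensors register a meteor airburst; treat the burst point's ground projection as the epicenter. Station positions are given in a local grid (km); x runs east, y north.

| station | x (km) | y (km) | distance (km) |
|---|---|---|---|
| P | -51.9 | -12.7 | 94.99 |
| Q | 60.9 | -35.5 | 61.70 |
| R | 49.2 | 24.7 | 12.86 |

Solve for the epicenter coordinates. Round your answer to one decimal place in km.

Circle about each station: (x + 51.9)² + (y + 12.7)² = 94.99²; (x − 60.9)² + (y + 35.5)² = 61.70²; (x − 49.2)² + (y − 24.7)² = 12.86².
Subtracting the P equation from the Q and R equations removes the quadratic terms:
225.6 x − 45.6 y = 7330.37
202.2 x + 74.8 y = 9033.55
Solving the 2×2 system: x ≈ 36.8, y ≈ 21.3 km.
Check against P (with the unrounded x, y): √((x + 51.9)²+(y + 12.7)²) = 94.99 ≈ 94.99 km. ✓

36.8 km east, 21.3 km north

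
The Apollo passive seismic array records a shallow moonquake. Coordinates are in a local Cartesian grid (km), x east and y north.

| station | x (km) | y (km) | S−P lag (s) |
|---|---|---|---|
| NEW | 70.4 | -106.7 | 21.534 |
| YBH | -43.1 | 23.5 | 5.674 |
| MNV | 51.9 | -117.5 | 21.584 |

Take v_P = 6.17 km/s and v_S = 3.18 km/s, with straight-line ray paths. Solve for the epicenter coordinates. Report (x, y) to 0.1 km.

-8.1 km east, 10.8 km north

Distance from S−P lag: d = Δt · v_P v_S / (v_P − v_S) = Δt · (6.17·3.18)/(6.17−3.18) ≈ 6.5621·Δt.
So d_NEW = 141.31, d_YBH = 37.23, d_MNV = 141.64 km.
Circle about each station: (x − 70.4)² + (y + 106.7)² = 141.31²; (x + 43.1)² + (y − 23.5)² = 37.23²; (x − 51.9)² + (y + 117.5)² = 141.64².
Subtracting pairs of circle equations eliminates x²+y² and gives linear equations (the radical axes):
-227.0 x + 260.4 y = 4651.25
-37.0 x − 21.6 y = 65.44
Solving the 2×2 system: x ≈ -8.1, y ≈ 10.8 km.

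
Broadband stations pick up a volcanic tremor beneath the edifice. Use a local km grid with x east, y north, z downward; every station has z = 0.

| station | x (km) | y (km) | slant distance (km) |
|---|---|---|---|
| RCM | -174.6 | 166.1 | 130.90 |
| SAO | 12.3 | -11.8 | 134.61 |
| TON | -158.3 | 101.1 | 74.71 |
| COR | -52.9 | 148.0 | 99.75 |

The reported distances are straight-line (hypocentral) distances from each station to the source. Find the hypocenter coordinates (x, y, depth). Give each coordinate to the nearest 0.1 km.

(-98.4, 61.8, 21.2)

Each station gives a sphere (x−x_i)² + (y−y_i)² + z² = d_i² (stations at z=0).
Subtracting the RCM sphere from SAO and TON: z² cancels, leaving linear equations in x and y:
373.8 x − 355.8 y = -58768.88
32.6 x − 130.0 y = -11241.04
Solving: x ≈ -98.402, y ≈ 61.793 km (keep extra digits for the depth step; rounded: -98.4, 61.8).
Then from the RCM sphere: z² = 130.90² − (x + 174.6)² − (y − 166.1)² with x = -98.402, y = 61.793, so z ≈ 21.183 ≈ 21.2 km.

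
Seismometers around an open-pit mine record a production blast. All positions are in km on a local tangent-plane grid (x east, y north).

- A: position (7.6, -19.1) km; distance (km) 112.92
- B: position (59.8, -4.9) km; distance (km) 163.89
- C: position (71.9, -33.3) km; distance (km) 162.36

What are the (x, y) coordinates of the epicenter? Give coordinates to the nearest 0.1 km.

(-80.2, -90.1)

Circle about each station: (x − 7.6)² + (y + 19.1)² = 112.92²; (x − 59.8)² + (y + 4.9)² = 163.89²; (x − 71.9)² + (y + 33.3)² = 162.36².
Subtracting pairs of circle equations eliminates x²+y² and gives linear equations (the radical axes):
104.4 x + 28.4 y = -10931.53
128.6 x − 28.4 y = -7753.91
Solving the 2×2 system: x ≈ -80.2, y ≈ -90.1 km.
Check against A (with the unrounded x, y): √((x − 7.6)²+(y + 19.1)²) = 112.92 ≈ 112.92 km. ✓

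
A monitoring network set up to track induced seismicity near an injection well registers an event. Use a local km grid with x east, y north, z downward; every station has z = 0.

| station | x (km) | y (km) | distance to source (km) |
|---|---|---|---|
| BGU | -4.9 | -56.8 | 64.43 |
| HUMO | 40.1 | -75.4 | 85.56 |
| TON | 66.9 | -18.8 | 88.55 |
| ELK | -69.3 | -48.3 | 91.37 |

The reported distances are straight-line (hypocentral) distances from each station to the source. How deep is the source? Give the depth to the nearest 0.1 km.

Each station gives a sphere (x−x_i)² + (y−y_i)² + z² = d_i² (stations at z=0).
Subtracting the BGU sphere from HUMO and TON: z² cancels, leaving linear equations in x and y:
90.0 x − 37.2 y = 873.63
143.6 x + 76.0 y = -2111.08
Solving: x ≈ -0.996, y ≈ -25.895 km (keep extra digits for the depth step; rounded: -1.0, -25.9).
Then from the BGU sphere: z² = 64.43² − (x + 4.9)² − (y + 56.8)² with x = -0.996, y = -25.895, so z ≈ 56.399 ≈ 56.4 km.
Check against ELK (with the unrounded solution): distance 91.37 ≈ 91.37 km. ✓

z ≈ 56.4 km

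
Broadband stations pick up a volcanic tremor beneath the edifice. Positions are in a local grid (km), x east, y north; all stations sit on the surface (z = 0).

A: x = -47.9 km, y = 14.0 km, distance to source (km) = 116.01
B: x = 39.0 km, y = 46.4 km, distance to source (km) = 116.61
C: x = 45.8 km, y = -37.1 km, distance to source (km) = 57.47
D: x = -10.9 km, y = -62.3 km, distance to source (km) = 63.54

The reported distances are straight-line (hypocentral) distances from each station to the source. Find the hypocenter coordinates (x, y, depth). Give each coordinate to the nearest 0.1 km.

Each station gives a sphere (x−x_i)² + (y−y_i)² + z² = d_i² (stations at z=0).
Subtracting the A sphere from B and C: z² cancels, leaving linear equations in x and y:
173.8 x + 64.8 y = 1043.98
187.4 x − 102.2 y = 11139.16
Solving: x ≈ 27.704, y ≈ -58.194 km (keep extra digits for the depth step; rounded: 27.7, -58.2).
Then from the A sphere: z² = 116.01² − (x + 47.9)² − (y − 14.0)² with x = 27.704, y = -58.194, so z ≈ 50.303 ≈ 50.3 km.
Check against D (with the unrounded solution): distance 63.54 ≈ 63.54 km. ✓

x ≈ 27.7 km, y ≈ -58.2 km, depth ≈ 50.3 km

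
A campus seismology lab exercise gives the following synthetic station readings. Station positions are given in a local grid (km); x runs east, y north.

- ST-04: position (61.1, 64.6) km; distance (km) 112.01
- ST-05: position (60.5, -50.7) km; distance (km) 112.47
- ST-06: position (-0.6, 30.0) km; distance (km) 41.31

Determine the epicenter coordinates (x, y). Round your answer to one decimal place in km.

Circle about each station: (x − 61.1)² + (y − 64.6)² = 112.01²; (x − 60.5)² + (y + 50.7)² = 112.47²; (x + 0.6)² + (y − 30.0)² = 41.31².
Subtracting the ST-04 equation from the ST-05 and ST-06 equations removes the quadratic terms:
-1.2 x − 230.6 y = -1778.89
-123.4 x − 69.2 y = 3833.71
Solving the 2×2 system: x ≈ -35.5, y ≈ 7.9 km.
Check against ST-04 (with the unrounded x, y): √((x − 61.1)²+(y − 64.6)²) = 112.01 ≈ 112.01 km. ✓

-35.5 km east, 7.9 km north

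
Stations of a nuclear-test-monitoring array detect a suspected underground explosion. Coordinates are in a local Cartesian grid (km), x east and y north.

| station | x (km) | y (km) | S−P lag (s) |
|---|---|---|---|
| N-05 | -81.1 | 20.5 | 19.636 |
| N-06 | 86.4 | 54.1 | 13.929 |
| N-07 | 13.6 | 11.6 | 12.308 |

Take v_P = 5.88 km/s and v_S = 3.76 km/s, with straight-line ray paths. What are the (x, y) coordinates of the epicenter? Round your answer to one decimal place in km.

Distance from S−P lag: d = Δt · v_P v_S / (v_P − v_S) = Δt · (5.88·3.76)/(5.88−3.76) ≈ 10.4287·Δt.
So d_N-05 = 204.78, d_N-06 = 145.26, d_N-07 = 128.36 km.
Circle about each station: (x + 81.1)² + (y − 20.5)² = 204.78²; (x − 86.4)² + (y − 54.1)² = 145.26²; (x − 13.6)² + (y − 11.6)² = 128.36².
Subtracting pairs of circle equations eliminates x²+y² and gives linear equations (the radical axes):
335.0 x + 67.2 y = 24228.69
189.4 x − 17.8 y = 18780.62
Solving the 2×2 system: x ≈ 90.6, y ≈ -91.1 km.

x ≈ 90.6 km, y ≈ -91.1 km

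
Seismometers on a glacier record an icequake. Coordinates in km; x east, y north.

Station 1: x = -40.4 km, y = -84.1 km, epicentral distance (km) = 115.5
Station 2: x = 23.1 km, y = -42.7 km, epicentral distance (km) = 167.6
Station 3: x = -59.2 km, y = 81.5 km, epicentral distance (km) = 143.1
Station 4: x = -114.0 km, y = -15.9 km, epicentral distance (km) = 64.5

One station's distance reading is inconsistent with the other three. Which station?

Solve using three stations at a time. Using Station 1, Station 2, Station 3 (subtract circle equations pairwise → linear system) gives (x, y) ≈ (-144.2, -33.6).
Distances from that point to each station vs reported:
  Station 1: calculated 115.5 vs reported 115.5 → residual 0.0 km
  Station 2: calculated 167.6 vs reported 167.6 → residual 0.0 km
  Station 3: calculated 143.1 vs reported 143.1 → residual 0.0 km
  Station 4: calculated 35.0 vs reported 64.5 → residual 29.5 km
Station 1, Station 2, Station 3 are mutually consistent (residuals ≈ 0); Station 4 is off by 29.5 km.

Station 4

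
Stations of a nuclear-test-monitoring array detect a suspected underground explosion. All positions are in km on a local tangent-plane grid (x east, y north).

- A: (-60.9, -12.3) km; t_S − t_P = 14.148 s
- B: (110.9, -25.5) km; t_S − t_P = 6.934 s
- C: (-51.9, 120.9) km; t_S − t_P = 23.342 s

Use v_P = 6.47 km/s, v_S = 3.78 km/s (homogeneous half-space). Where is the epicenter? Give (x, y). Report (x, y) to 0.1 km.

58.4 km east, -60.4 km north

Distance from S−P lag: d = Δt · v_P v_S / (v_P − v_S) = Δt · (6.47·3.78)/(6.47−3.78) ≈ 9.0917·Δt.
So d_A = 128.63, d_B = 63.04, d_C = 212.22 km.
Circle about each station: (x + 60.9)² + (y + 12.3)² = 128.63²; (x − 110.9)² + (y + 25.5)² = 63.04²; (x + 51.9)² + (y − 120.9)² = 212.22².
Subtracting pairs of circle equations eliminates x²+y² and gives linear equations (the radical axes):
343.6 x − 26.4 y = 21660.60
18.0 x + 266.4 y = -15041.33
Solving the 2×2 system: x ≈ 58.4, y ≈ -60.4 km.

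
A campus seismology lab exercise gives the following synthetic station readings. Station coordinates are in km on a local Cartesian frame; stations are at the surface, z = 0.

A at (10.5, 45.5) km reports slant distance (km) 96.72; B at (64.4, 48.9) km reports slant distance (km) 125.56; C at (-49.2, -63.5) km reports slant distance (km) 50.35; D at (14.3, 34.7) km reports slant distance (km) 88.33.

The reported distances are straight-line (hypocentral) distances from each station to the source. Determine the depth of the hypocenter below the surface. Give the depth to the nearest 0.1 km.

z ≈ 31.5 km

Each station gives a sphere (x−x_i)² + (y−y_i)² + z² = d_i² (stations at z=0).
Subtracting the A sphere from B and C: z² cancels, leaving linear equations in x and y:
107.8 x + 6.8 y = -2052.49
-119.4 x − 218.0 y = 11092.03
Solving: x ≈ -16.397, y ≈ -41.900 km (keep extra digits for the depth step; rounded: -16.4, -41.9).
Then from the A sphere: z² = 96.72² − (x − 10.5)² − (y − 45.5)² with x = -16.397, y = -41.900, so z ≈ 31.505 ≈ 31.5 km.
Check against D (with the unrounded solution): distance 88.33 ≈ 88.33 km. ✓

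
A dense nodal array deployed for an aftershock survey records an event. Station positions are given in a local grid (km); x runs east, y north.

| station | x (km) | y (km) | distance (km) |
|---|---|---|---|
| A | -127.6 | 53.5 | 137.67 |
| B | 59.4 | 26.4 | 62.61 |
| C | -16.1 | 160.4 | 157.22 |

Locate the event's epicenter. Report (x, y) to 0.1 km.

Circle about each station: (x + 127.6)² + (y − 53.5)² = 137.67²; (x − 59.4)² + (y − 26.4)² = 62.61²; (x + 16.1)² + (y − 160.4)² = 157.22².
Subtracting the A equation from the B and C equations removes the quadratic terms:
374.0 x − 54.2 y = 114.33
223.0 x + 213.8 y = 1078.26
Solving the 2×2 system: x ≈ 0.9, y ≈ 4.1 km.

0.9 km east, 4.1 km north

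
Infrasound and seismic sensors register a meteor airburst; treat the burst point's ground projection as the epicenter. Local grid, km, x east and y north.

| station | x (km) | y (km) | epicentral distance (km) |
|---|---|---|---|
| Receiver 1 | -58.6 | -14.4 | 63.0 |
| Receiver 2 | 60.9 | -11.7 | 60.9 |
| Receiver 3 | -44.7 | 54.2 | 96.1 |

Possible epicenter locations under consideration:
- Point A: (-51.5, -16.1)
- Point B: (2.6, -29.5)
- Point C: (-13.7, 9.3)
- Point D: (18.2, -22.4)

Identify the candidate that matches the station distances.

Point B

For each candidate, compare |candidate − station| to the reported distance:
Point A: residuals Receiver 1 55.7, Receiver 2 51.6, Receiver 3 25.5 → max 55.7 km
Point B: residuals Receiver 1 0.0, Receiver 2 0.1, Receiver 3 0.0 → max 0.1 km
Point C: residuals Receiver 1 12.2, Receiver 2 16.6, Receiver 3 41.5 → max 41.5 km
Point D: residuals Receiver 1 14.2, Receiver 2 16.9, Receiver 3 3.0 → max 16.9 km
Only Point B has all residuals ≈ 0.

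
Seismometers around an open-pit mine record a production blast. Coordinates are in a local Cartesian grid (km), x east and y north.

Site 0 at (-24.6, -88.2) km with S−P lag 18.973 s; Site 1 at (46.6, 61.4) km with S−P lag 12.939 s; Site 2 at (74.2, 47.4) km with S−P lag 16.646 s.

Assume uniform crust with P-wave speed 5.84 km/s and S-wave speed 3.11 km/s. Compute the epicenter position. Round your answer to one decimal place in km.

x ≈ -36.1 km, y ≈ 37.5 km

Distance from S−P lag: d = Δt · v_P v_S / (v_P − v_S) = Δt · (5.84·3.11)/(5.84−3.11) ≈ 6.6529·Δt.
So d_Site 0 = 126.23, d_Site 1 = 86.08, d_Site 2 = 110.74 km.
Circle about each station: (x + 24.6)² + (y + 88.2)² = 126.23²; (x − 46.6)² + (y − 61.4)² = 86.08²; (x − 74.2)² + (y − 47.4)² = 110.74².
Subtracting the Site 0 equation from the Site 1 and Site 2 equations removes the quadratic terms:
142.4 x + 299.2 y = 6081.37
197.6 x + 271.2 y = 3038.67
Solving the 2×2 system: x ≈ -36.1, y ≈ 37.5 km.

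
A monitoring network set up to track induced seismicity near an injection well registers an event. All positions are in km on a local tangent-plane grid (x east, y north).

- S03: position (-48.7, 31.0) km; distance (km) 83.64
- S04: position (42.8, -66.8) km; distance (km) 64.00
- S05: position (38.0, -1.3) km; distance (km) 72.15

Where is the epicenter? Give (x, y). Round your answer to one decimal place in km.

Circle about each station: (x + 48.7)² + (y − 31.0)² = 83.64²; (x − 42.8)² + (y + 66.8)² = 64.00²; (x − 38.0)² + (y + 1.3)² = 72.15².
Subtracting pairs of circle equations eliminates x²+y² and gives linear equations (the radical axes):
183.0 x − 195.6 y = 5861.04
173.4 x − 64.6 y = -96.97
Solving the 2×2 system: x ≈ -18.0, y ≈ -46.8 km.
Check against S03 (with the unrounded x, y): √((x + 48.7)²+(y − 31.0)²) = 83.64 ≈ 83.64 km. ✓

x ≈ -18.0 km, y ≈ -46.8 km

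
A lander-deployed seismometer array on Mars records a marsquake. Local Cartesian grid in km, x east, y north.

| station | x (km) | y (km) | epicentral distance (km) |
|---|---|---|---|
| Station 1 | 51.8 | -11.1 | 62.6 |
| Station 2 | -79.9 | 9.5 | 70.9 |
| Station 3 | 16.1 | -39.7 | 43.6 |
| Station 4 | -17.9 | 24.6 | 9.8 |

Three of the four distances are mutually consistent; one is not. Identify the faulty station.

Solve using three stations at a time. Using Station 1, Station 2, Station 3 (subtract circle equations pairwise → linear system) gives (x, y) ≈ (-10.5, -5.2).
Distances from that point to each station vs reported:
  Station 1: calculated 62.6 vs reported 62.6 → residual 0.0 km
  Station 2: calculated 70.9 vs reported 70.9 → residual 0.0 km
  Station 3: calculated 43.6 vs reported 43.6 → residual 0.0 km
  Station 4: calculated 30.7 vs reported 9.8 → residual 20.9 km
Station 1, Station 2, Station 3 are mutually consistent (residuals ≈ 0); Station 4 is off by 20.9 km.

Station 4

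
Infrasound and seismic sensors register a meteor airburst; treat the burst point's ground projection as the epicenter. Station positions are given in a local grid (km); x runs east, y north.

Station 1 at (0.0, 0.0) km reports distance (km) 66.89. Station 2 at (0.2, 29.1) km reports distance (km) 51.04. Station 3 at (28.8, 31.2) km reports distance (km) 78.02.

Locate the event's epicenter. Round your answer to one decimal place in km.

-47.6 km east, 47.0 km north

Circle about each station: x² + y² = 66.89²; (x − 0.2)² + (y − 29.1)² = 51.04²; (x − 28.8)² + (y − 31.2)² = 78.02².
Subtracting pairs of circle equations eliminates x²+y² and gives linear equations (the radical axes):
0.4 x + 58.2 y = 2716.04
57.6 x + 62.4 y = 190.03
Solving the 2×2 system: x ≈ -47.6, y ≈ 47.0 km.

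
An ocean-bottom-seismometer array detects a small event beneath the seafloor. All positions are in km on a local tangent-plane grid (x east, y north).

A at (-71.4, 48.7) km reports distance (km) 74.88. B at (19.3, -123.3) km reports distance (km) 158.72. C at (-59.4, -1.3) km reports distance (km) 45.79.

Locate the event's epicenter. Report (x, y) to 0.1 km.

Circle about each station: (x + 71.4)² + (y − 48.7)² = 74.88²; (x − 19.3)² + (y + 123.3)² = 158.72²; (x + 59.4)² + (y + 1.3)² = 45.79².
Subtracting the A equation from the B and C equations removes the quadratic terms:
181.4 x − 344.0 y = -11479.29
24.0 x − 100.0 y = -429.31
Solving the 2×2 system: x ≈ -101.2, y ≈ -20.0 km.

x ≈ -101.2 km, y ≈ -20.0 km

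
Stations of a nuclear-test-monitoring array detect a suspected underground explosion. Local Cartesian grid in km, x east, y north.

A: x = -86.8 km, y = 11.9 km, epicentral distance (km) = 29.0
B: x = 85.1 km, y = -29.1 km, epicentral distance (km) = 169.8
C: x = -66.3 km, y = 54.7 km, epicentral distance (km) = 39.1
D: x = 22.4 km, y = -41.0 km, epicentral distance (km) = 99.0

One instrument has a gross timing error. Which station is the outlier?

Solve using three stations at a time. Using A, C, D (subtract circle equations pairwise → linear system) gives (x, y) ≈ (-58.2, 16.5).
Distances from that point to each station vs reported:
  A: calculated 29.0 vs reported 29.0 → residual 0.0 km
  B: calculated 150.4 vs reported 169.8 → residual 19.4 km
  C: calculated 39.1 vs reported 39.1 → residual 0.0 km
  D: calculated 99.0 vs reported 99.0 → residual 0.0 km
A, C, D are mutually consistent (residuals ≈ 0); B is off by 19.4 km.

B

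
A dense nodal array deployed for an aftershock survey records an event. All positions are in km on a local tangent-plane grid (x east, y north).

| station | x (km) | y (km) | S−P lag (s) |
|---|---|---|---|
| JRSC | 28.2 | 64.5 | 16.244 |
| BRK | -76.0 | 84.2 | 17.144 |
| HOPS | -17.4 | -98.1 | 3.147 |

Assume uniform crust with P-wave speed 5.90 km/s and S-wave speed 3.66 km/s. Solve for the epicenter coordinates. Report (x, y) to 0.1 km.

Distance from S−P lag: d = Δt · v_P v_S / (v_P − v_S) = Δt · (5.90·3.66)/(5.90−3.66) ≈ 9.6402·Δt.
So d_JRSC = 156.60, d_BRK = 165.27, d_HOPS = 30.34 km.
Circle about each station: (x − 28.2)² + (y − 64.5)² = 156.60²; (x + 76.0)² + (y − 84.2)² = 165.27²; (x + 17.4)² + (y + 98.1)² = 30.34².
Subtracting the JRSC equation from the BRK and HOPS equations removes the quadratic terms:
-208.4 x + 39.4 y = 5119.54
-91.2 x − 325.2 y = 28573.92
Solving the 2×2 system: x ≈ -39.1, y ≈ -76.9 km.

(-39.1, -76.9)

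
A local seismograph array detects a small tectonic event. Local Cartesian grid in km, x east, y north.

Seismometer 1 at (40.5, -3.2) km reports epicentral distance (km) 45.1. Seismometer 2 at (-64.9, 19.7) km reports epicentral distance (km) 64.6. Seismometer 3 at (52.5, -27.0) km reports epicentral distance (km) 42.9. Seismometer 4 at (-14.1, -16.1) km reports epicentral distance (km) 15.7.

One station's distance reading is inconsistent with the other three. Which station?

Seismometer 3

Solve using three stations at a time. Using Seismometer 1, Seismometer 2, Seismometer 4 (subtract circle equations pairwise → linear system) gives (x, y) ≈ (-4.6, -3.5).
Distances from that point to each station vs reported:
  Seismometer 1: calculated 45.1 vs reported 45.1 → residual 0.0 km
  Seismometer 2: calculated 64.6 vs reported 64.6 → residual 0.0 km
  Seismometer 3: calculated 61.7 vs reported 42.9 → residual 18.8 km
  Seismometer 4: calculated 15.7 vs reported 15.7 → residual 0.0 km
Seismometer 1, Seismometer 2, Seismometer 4 are mutually consistent (residuals ≈ 0); Seismometer 3 is off by 18.8 km.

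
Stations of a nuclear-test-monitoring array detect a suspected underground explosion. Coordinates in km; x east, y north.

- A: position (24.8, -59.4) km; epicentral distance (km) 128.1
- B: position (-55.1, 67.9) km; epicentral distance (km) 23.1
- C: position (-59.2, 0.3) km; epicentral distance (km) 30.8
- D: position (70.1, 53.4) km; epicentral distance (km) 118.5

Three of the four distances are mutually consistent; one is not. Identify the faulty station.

C

Solve using three stations at a time. Using A, B, D (subtract circle equations pairwise → linear system) gives (x, y) ≈ (-48.2, 45.9).
Distances from that point to each station vs reported:
  A: calculated 128.1 vs reported 128.1 → residual 0.0 km
  B: calculated 23.1 vs reported 23.1 → residual 0.0 km
  C: calculated 46.9 vs reported 30.8 → residual 16.1 km
  D: calculated 118.5 vs reported 118.5 → residual 0.0 km
A, B, D are mutually consistent (residuals ≈ 0); C is off by 16.1 km.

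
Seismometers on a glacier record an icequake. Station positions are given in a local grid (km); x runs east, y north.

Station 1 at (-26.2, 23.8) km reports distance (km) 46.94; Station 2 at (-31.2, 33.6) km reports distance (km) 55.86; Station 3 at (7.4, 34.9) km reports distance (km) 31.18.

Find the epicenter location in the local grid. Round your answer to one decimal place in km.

(16.9, 5.2)

Circle about each station: (x + 26.2)² + (y − 23.8)² = 46.94²; (x + 31.2)² + (y − 33.6)² = 55.86²; (x − 7.4)² + (y − 34.9)² = 31.18².
Subtracting pairs of circle equations eliminates x²+y² and gives linear equations (the radical axes):
-10.0 x + 19.6 y = -67.46
67.2 x + 22.2 y = 1251.06
Solving the 2×2 system: x ≈ 16.9, y ≈ 5.2 km.
Check against Station 1 (with the unrounded x, y): √((x + 26.2)²+(y − 23.8)²) = 46.95 ≈ 46.94 km. ✓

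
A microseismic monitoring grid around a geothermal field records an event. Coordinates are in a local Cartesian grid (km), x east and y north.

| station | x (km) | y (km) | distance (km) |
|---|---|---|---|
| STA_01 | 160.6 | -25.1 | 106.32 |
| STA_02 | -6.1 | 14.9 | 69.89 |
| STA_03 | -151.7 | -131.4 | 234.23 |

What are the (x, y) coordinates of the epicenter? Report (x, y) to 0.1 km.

x ≈ 54.4 km, y ≈ -20.1 km

Circle about each station: (x − 160.6)² + (y + 25.1)² = 106.32²; (x + 6.1)² + (y − 14.9)² = 69.89²; (x + 151.7)² + (y + 131.4)² = 234.23².
Subtracting pairs of circle equations eliminates x²+y² and gives linear equations (the radical axes):
-333.4 x + 80.0 y = -19743.82
-624.6 x − 212.6 y = -29703.27
Solving the 2×2 system: x ≈ 54.4, y ≈ -20.1 km.
Check against STA_01 (with the unrounded x, y): √((x − 160.6)²+(y + 25.1)²) = 106.32 ≈ 106.32 km. ✓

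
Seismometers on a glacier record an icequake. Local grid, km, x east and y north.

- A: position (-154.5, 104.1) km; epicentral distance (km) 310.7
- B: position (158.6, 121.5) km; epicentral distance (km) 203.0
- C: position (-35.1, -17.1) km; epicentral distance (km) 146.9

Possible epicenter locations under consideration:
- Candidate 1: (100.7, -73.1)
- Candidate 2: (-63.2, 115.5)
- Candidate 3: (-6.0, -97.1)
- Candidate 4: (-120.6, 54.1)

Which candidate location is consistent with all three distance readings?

For each candidate, compare |candidate − station| to the reported distance:
Candidate 1: residuals A 0.0, B 0.0, C 0.0 → max 0.0 km
Candidate 2: residuals A 218.7, B 18.9, C 11.4 → max 218.7 km
Candidate 3: residuals A 60.6, B 70.6, C 61.8 → max 70.6 km
Candidate 4: residuals A 250.3, B 84.2, C 35.6 → max 250.3 km
Only Candidate 1 has all residuals ≈ 0.

Candidate 1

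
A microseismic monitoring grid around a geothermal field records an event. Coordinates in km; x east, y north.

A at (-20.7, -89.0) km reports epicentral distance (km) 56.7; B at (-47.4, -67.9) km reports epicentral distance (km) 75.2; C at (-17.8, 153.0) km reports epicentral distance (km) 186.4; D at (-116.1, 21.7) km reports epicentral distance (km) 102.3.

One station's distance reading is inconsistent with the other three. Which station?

Solve using three stations at a time. Using A, C, D (subtract circle equations pairwise → linear system) gives (x, y) ≈ (-29.7, -33.0).
Distances from that point to each station vs reported:
  A: calculated 56.7 vs reported 56.7 → residual 0.0 km
  B: calculated 39.1 vs reported 75.2 → residual 36.1 km
  C: calculated 186.4 vs reported 186.4 → residual 0.0 km
  D: calculated 102.3 vs reported 102.3 → residual 0.0 km
A, C, D are mutually consistent (residuals ≈ 0); B is off by 36.1 km.

B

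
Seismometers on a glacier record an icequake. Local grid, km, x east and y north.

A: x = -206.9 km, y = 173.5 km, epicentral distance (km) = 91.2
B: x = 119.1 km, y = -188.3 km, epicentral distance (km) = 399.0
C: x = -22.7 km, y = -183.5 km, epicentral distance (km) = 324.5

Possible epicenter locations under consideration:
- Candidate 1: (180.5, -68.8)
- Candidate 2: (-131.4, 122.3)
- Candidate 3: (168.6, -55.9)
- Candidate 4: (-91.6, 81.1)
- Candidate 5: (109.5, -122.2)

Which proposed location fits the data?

For each candidate, compare |candidate − station| to the reported distance:
Candidate 1: residuals A 365.7, B 264.6, C 91.2 → max 365.7 km
Candidate 2: residuals A 0.0, B 0.0, C 0.0 → max 0.0 km
Candidate 3: residuals A 348.8, B 257.6, C 94.5 → max 348.8 km
Candidate 4: residuals A 56.6, B 57.0, C 51.1 → max 57.0 km
Candidate 5: residuals A 341.9, B 332.2, C 178.8 → max 341.9 km
Only Candidate 2 has all residuals ≈ 0.

Candidate 2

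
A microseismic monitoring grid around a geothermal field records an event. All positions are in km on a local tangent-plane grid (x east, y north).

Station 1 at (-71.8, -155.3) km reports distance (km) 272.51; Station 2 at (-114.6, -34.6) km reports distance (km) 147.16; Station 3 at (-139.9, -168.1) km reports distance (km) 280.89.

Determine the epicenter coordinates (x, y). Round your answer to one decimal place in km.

-123.3 km east, 112.3 km north

Circle about each station: (x + 71.8)² + (y + 155.3)² = 272.51²; (x + 114.6)² + (y + 34.6)² = 147.16²; (x + 139.9)² + (y + 168.1)² = 280.89².
Subtracting the Station 1 equation from the Station 2 and Station 3 equations removes the quadratic terms:
-85.6 x + 241.4 y = 37662.62
-136.2 x − 25.6 y = 13918.80
Solving the 2×2 system: x ≈ -123.3, y ≈ 112.3 km.
Check against Station 1 (with the unrounded x, y): √((x + 71.8)²+(y + 155.3)²) = 272.51 ≈ 272.51 km. ✓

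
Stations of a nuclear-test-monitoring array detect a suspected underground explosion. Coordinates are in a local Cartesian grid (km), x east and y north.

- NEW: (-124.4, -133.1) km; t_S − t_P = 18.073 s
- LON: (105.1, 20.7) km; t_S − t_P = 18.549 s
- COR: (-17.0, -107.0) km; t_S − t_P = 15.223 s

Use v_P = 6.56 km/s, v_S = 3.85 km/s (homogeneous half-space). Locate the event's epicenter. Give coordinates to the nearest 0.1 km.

Distance from S−P lag: d = Δt · v_P v_S / (v_P − v_S) = Δt · (6.56·3.85)/(6.56−3.85) ≈ 9.3196·Δt.
So d_NEW = 168.43, d_LON = 172.87, d_COR = 141.87 km.
Circle about each station: (x + 124.4)² + (y + 133.1)² = 168.43²; (x − 105.1)² + (y − 20.7)² = 172.87²; (x + 17.0)² + (y + 107.0)² = 141.87².
Subtracting the NEW equation from the LON and COR equations removes the quadratic terms:
459.0 x + 307.6 y = -23231.84
214.8 x + 52.2 y = -13211.40
Solving the 2×2 system: x ≈ -67.7, y ≈ 25.5 km.
Check against NEW (with the unrounded x, y): √((x + 124.4)²+(y + 133.1)²) = 168.43 ≈ 168.43 km. ✓

x ≈ -67.7 km, y ≈ 25.5 km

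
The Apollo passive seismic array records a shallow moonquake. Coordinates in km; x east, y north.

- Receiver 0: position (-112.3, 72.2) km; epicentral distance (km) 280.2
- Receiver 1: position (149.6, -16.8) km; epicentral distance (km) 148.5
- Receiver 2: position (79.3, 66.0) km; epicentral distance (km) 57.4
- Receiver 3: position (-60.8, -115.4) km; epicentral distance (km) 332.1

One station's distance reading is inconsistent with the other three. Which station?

Receiver 2

Solve using three stations at a time. Using Receiver 0, Receiver 1, Receiver 3 (subtract circle equations pairwise → linear system) gives (x, y) ≈ (161.6, 131.2).
Distances from that point to each station vs reported:
  Receiver 0: calculated 280.2 vs reported 280.2 → residual 0.0 km
  Receiver 1: calculated 148.5 vs reported 148.5 → residual 0.0 km
  Receiver 2: calculated 105.0 vs reported 57.4 → residual 47.6 km
  Receiver 3: calculated 332.1 vs reported 332.1 → residual 0.0 km
Receiver 0, Receiver 1, Receiver 3 are mutually consistent (residuals ≈ 0); Receiver 2 is off by 47.6 km.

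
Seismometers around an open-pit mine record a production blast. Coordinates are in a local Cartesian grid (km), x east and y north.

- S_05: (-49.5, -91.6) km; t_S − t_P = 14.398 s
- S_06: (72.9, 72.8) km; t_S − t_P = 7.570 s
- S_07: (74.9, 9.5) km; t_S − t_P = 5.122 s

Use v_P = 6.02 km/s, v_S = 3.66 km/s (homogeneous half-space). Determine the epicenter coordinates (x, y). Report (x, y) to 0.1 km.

Distance from S−P lag: d = Δt · v_P v_S / (v_P − v_S) = Δt · (6.02·3.66)/(6.02−3.66) ≈ 9.3361·Δt.
So d_S_05 = 134.42, d_S_06 = 70.67, d_S_07 = 47.82 km.
Circle about each station: (x + 49.5)² + (y + 91.6)² = 134.42²; (x − 72.9)² + (y − 72.8)² = 70.67²; (x − 74.9)² + (y − 9.5)² = 47.82².
Subtracting the S_05 equation from the S_06 and S_07 equations removes the quadratic terms:
244.8 x + 328.8 y = 12847.93
248.8 x + 202.2 y = 10641.43
Solving the 2×2 system: x ≈ 27.9, y ≈ 18.3 km.

(27.9, 18.3)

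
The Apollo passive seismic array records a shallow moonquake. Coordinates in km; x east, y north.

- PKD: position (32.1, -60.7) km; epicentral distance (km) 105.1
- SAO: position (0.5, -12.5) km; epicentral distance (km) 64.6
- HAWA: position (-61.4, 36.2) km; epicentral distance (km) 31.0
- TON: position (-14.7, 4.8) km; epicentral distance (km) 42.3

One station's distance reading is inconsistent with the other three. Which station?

Solve using three stations at a time. Using SAO, HAWA, TON (subtract circle equations pairwise → linear system) gives (x, y) ≈ (-31.2, 43.9).
Distances from that point to each station vs reported:
  PKD: calculated 122.2 vs reported 105.1 → residual 17.1 km
  SAO: calculated 64.7 vs reported 64.6 → residual 0.1 km
  HAWA: calculated 31.2 vs reported 31.0 → residual 0.2 km
  TON: calculated 42.4 vs reported 42.3 → residual 0.1 km
SAO, HAWA, TON are mutually consistent (residuals ≈ 0); PKD is off by 17.1 km.

PKD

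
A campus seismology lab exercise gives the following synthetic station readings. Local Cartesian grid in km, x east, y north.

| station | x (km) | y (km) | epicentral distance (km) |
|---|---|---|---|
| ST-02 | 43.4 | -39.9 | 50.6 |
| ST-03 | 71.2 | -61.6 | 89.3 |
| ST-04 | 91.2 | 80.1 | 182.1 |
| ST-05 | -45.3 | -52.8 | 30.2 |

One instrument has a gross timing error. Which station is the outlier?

Solve using three stations at a time. Using ST-03, ST-04, ST-05 (subtract circle equations pairwise → linear system) gives (x, y) ≈ (-18.0, -65.6).
Distances from that point to each station vs reported:
  ST-02: calculated 66.6 vs reported 50.6 → residual 16.0 km
  ST-03: calculated 89.3 vs reported 89.3 → residual 0.0 km
  ST-04: calculated 182.1 vs reported 182.1 → residual 0.0 km
  ST-05: calculated 30.2 vs reported 30.2 → residual 0.0 km
ST-03, ST-04, ST-05 are mutually consistent (residuals ≈ 0); ST-02 is off by 16.0 km.

ST-02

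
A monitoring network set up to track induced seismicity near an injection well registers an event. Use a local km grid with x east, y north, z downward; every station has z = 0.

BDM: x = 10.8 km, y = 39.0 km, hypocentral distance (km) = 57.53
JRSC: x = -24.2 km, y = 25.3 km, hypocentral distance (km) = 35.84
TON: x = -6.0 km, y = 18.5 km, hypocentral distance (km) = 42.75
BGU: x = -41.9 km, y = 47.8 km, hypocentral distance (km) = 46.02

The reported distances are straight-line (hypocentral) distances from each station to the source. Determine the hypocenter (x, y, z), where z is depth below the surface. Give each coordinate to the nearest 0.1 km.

(-30.8, 19.8, 34.8)

Each station gives a sphere (x−x_i)² + (y−y_i)² + z² = d_i² (stations at z=0).
Subtracting the BDM sphere from JRSC and TON: z² cancels, leaving linear equations in x and y:
-70.0 x − 27.4 y = 1613.29
-33.6 x − 41.0 y = 222.75
Solving: x ≈ -30.801, y ≈ 19.809 km (keep extra digits for the depth step; rounded: -30.8, 19.8).
Then from the BDM sphere: z² = 57.53² − (x − 10.8)² − (y − 39.0)² with x = -30.801, y = 19.809, so z ≈ 34.796 ≈ 34.8 km.
Check against BGU (with the unrounded solution): distance 46.02 ≈ 46.02 km. ✓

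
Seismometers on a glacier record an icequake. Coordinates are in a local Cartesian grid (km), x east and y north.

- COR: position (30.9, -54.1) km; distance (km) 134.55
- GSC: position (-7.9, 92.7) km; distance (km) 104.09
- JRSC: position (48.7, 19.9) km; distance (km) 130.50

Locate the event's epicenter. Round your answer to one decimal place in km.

(-81.8, 19.4)

Circle about each station: (x − 30.9)² + (y + 54.1)² = 134.55²; (x + 7.9)² + (y − 92.7)² = 104.09²; (x − 48.7)² + (y − 19.9)² = 130.50².
Subtracting the COR equation from the GSC and JRSC equations removes the quadratic terms:
-77.6 x + 293.6 y = 12043.05
35.6 x + 148.0 y = -40.47
Solving the 2×2 system: x ≈ -81.8, y ≈ 19.4 km.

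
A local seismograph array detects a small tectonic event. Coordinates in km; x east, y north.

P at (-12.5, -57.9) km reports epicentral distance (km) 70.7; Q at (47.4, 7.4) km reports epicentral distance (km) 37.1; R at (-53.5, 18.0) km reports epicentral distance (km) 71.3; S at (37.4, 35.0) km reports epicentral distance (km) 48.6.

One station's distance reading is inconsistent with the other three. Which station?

P

Solve using three stations at a time. Using Q, R, S (subtract circle equations pairwise → linear system) gives (x, y) ≈ (13.2, -7.2).
Distances from that point to each station vs reported:
  P: calculated 56.8 vs reported 70.7 → residual 13.9 km
  Q: calculated 37.2 vs reported 37.1 → residual 0.1 km
  R: calculated 71.3 vs reported 71.3 → residual 0.0 km
  S: calculated 48.7 vs reported 48.6 → residual 0.1 km
Q, R, S are mutually consistent (residuals ≈ 0); P is off by 13.9 km.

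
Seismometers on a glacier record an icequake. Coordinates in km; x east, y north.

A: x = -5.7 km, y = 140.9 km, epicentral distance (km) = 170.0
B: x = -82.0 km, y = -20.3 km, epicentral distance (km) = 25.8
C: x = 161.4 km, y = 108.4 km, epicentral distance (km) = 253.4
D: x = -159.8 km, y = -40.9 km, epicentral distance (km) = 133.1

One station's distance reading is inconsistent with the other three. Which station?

D

Solve using three stations at a time. Using A, B, C (subtract circle equations pairwise → linear system) gives (x, y) ≈ (-56.2, -21.4).
Distances from that point to each station vs reported:
  A: calculated 170.0 vs reported 170.0 → residual 0.0 km
  B: calculated 25.8 vs reported 25.8 → residual 0.0 km
  C: calculated 253.4 vs reported 253.4 → residual 0.0 km
  D: calculated 105.4 vs reported 133.1 → residual 27.7 km
A, B, C are mutually consistent (residuals ≈ 0); D is off by 27.7 km.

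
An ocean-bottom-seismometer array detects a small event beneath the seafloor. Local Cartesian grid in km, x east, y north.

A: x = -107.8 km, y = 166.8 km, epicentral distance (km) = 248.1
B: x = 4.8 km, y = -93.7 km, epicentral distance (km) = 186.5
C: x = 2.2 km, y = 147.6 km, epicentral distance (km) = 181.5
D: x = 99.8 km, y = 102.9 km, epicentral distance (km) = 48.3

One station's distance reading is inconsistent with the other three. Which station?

C

Solve using three stations at a time. Using A, B, D (subtract circle equations pairwise → linear system) gives (x, y) ≈ (114.7, 57.0).
Distances from that point to each station vs reported:
  A: calculated 248.1 vs reported 248.1 → residual 0.0 km
  B: calculated 186.5 vs reported 186.5 → residual 0.0 km
  C: calculated 144.4 vs reported 181.5 → residual 37.1 km
  D: calculated 48.3 vs reported 48.3 → residual 0.0 km
A, B, D are mutually consistent (residuals ≈ 0); C is off by 37.1 km.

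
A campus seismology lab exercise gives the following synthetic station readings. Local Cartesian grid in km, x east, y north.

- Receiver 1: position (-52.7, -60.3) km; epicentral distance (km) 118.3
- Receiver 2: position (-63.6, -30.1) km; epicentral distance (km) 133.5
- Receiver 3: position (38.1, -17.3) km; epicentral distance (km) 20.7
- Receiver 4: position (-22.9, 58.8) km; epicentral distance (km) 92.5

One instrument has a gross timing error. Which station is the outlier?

Solve using three stations at a time. Using Receiver 1, Receiver 3, Receiver 4 (subtract circle equations pairwise → linear system) gives (x, y) ≈ (48.8, 0.4).
Distances from that point to each station vs reported:
  Receiver 1: calculated 118.3 vs reported 118.3 → residual 0.0 km
  Receiver 2: calculated 116.5 vs reported 133.5 → residual 17.0 km
  Receiver 3: calculated 20.7 vs reported 20.7 → residual 0.0 km
  Receiver 4: calculated 92.5 vs reported 92.5 → residual 0.0 km
Receiver 1, Receiver 3, Receiver 4 are mutually consistent (residuals ≈ 0); Receiver 2 is off by 17.0 km.

Receiver 2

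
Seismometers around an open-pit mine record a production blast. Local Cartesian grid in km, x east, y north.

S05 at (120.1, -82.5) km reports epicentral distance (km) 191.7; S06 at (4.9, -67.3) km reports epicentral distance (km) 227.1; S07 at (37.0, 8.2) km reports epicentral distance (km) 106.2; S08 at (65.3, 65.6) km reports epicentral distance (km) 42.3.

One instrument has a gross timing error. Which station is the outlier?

S06

Solve using three stations at a time. Using S05, S07, S08 (subtract circle equations pairwise → linear system) gives (x, y) ≈ (80.5, 105.1).
Distances from that point to each station vs reported:
  S05: calculated 191.7 vs reported 191.7 → residual 0.0 km
  S06: calculated 188.2 vs reported 227.1 → residual 38.9 km
  S07: calculated 106.2 vs reported 106.2 → residual 0.0 km
  S08: calculated 42.3 vs reported 42.3 → residual 0.0 km
S05, S07, S08 are mutually consistent (residuals ≈ 0); S06 is off by 38.9 km.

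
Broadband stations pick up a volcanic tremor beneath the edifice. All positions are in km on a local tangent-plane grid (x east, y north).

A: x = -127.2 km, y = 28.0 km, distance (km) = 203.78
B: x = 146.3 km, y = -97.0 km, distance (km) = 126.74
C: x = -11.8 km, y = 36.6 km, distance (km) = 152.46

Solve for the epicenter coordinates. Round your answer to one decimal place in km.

Circle about each station: (x + 127.2)² + (y − 28.0)² = 203.78²; (x − 146.3)² + (y + 97.0)² = 126.74²; (x + 11.8)² + (y − 36.6)² = 152.46².
Subtracting pairs of circle equations eliminates x²+y² and gives linear equations (the radical axes):
547.0 x − 250.0 y = 39312.11
230.8 x + 17.2 y = 2797.20
Solving the 2×2 system: x ≈ 20.5, y ≈ -112.4 km.
Check against A (with the unrounded x, y): √((x + 127.2)²+(y − 28.0)²) = 203.78 ≈ 203.78 km. ✓

20.5 km east, -112.4 km north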